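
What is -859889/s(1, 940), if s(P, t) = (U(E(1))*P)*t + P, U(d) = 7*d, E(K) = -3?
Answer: 859889/19739 ≈ 43.563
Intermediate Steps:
s(P, t) = P - 21*P*t (s(P, t) = ((7*(-3))*P)*t + P = (-21*P)*t + P = -21*P*t + P = P - 21*P*t)
-859889/s(1, 940) = -859889/(1 - 21*940) = -859889/(1 - 19740) = -859889/(1*(-19739)) = -859889/(-19739) = -859889*(-1/19739) = 859889/19739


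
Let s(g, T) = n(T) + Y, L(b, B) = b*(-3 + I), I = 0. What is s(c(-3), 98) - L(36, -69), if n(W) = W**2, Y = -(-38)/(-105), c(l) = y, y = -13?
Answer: 1019722/105 ≈ 9711.6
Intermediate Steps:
c(l) = -13
L(b, B) = -3*b (L(b, B) = b*(-3 + 0) = b*(-3) = -3*b)
Y = -38/105 (Y = -(-38)*(-1)/105 = -1*38/105 = -38/105 ≈ -0.36190)
s(g, T) = -38/105 + T**2 (s(g, T) = T**2 - 38/105 = -38/105 + T**2)
s(c(-3), 98) - L(36, -69) = (-38/105 + 98**2) - (-3)*36 = (-38/105 + 9604) - 1*(-108) = 1008382/105 + 108 = 1019722/105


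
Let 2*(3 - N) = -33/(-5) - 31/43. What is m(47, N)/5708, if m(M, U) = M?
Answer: 47/5708 ≈ 0.0082341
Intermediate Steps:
N = 13/215 (N = 3 - (-33/(-5) - 31/43)/2 = 3 - (-33*(-⅕) - 31*1/43)/2 = 3 - (33/5 - 31/43)/2 = 3 - ½*1264/215 = 3 - 632/215 = 13/215 ≈ 0.060465)
m(47, N)/5708 = 47/5708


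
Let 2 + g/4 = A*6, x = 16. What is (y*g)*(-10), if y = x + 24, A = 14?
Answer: -131200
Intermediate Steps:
y = 40 (y = 16 + 24 = 40)
g = 328 (g = -8 + 4*(14*6) = -8 + 4*84 = -8 + 336 = 328)
(y*g)*(-10) = (40*328)*(-10) = 13120*(-10) = -131200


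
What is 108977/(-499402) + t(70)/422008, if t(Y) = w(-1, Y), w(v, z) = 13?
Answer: -22991336795/105375819608 ≈ -0.21818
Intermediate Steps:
t(Y) = 13
108977/(-499402) + t(70)/422008 = 108977/(-499402) + 13/422008 = 108977*(-1/499402) + 13*(1/422008) = -108977/499402 + 13/422008 = -22991336795/105375819608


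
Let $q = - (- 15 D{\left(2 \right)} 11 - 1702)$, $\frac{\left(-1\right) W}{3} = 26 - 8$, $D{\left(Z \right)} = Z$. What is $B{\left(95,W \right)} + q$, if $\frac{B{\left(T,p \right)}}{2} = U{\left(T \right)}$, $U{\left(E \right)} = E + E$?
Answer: $2412$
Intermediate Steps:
$U{\left(E \right)} = 2 E$
$W = -54$ ($W = - 3 \left(26 - 8\right) = \left(-3\right) 18 = -54$)
$B{\left(T,p \right)} = 4 T$ ($B{\left(T,p \right)} = 2 \cdot 2 T = 4 T$)
$q = 2032$ ($q = - (\left(-15\right) 2 \cdot 11 - 1702) = - (\left(-30\right) 11 - 1702) = - (-330 - 1702) = \left(-1\right) \left(-2032\right) = 2032$)
$B{\left(95,W \right)} + q = 4 \cdot 95 + 2032 = 380 + 2032 = 2412$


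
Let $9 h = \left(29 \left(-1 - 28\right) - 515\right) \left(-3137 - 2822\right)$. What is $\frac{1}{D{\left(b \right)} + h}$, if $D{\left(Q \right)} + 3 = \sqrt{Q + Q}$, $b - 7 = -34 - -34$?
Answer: $\frac{8080377}{7254721384555} - \frac{9 \sqrt{14}}{7254721384555} \approx 1.1138 \cdot 10^{-6}$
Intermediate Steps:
$b = 7$ ($b = 7 - 0 = 7 + \left(-34 + 34\right) = 7 + 0 = 7$)
$D{\left(Q \right)} = -3 + \sqrt{2} \sqrt{Q}$ ($D{\left(Q \right)} = -3 + \sqrt{Q + Q} = -3 + \sqrt{2 Q} = -3 + \sqrt{2} \sqrt{Q}$)
$h = \frac{2693468}{3}$ ($h = \frac{\left(29 \left(-1 - 28\right) - 515\right) \left(-3137 - 2822\right)}{9} = \frac{\left(29 \left(-29\right) - 515\right) \left(-5959\right)}{9} = \frac{\left(-841 - 515\right) \left(-5959\right)}{9} = \frac{\left(-1356\right) \left(-5959\right)}{9} = \frac{1}{9} \cdot 8080404 = \frac{2693468}{3} \approx 8.9782 \cdot 10^{5}$)
$\frac{1}{D{\left(b \right)} + h} = \frac{1}{\left(-3 + \sqrt{2} \sqrt{7}\right) + \frac{2693468}{3}} = \frac{1}{\left(-3 + \sqrt{14}\right) + \frac{2693468}{3}} = \frac{1}{\frac{2693459}{3} + \sqrt{14}}$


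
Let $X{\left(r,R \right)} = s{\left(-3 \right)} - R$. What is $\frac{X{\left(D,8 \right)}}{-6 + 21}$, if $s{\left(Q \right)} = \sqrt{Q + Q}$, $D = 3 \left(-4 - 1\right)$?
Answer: $- \frac{8}{15} + \frac{i \sqrt{6}}{15} \approx -0.53333 + 0.1633 i$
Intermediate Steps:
$D = -15$ ($D = 3 \left(-5\right) = -15$)
$s{\left(Q \right)} = \sqrt{2} \sqrt{Q}$ ($s{\left(Q \right)} = \sqrt{2 Q} = \sqrt{2} \sqrt{Q}$)
$X{\left(r,R \right)} = - R + i \sqrt{6}$ ($X{\left(r,R \right)} = \sqrt{2} \sqrt{-3} - R = \sqrt{2} i \sqrt{3} - R = i \sqrt{6} - R = - R + i \sqrt{6}$)
$\frac{X{\left(D,8 \right)}}{-6 + 21} = \frac{\left(-1\right) 8 + i \sqrt{6}}{-6 + 21} = \frac{-8 + i \sqrt{6}}{15} = \left(-8 + i \sqrt{6}\right) \frac{1}{15} = - \frac{8}{15} + \frac{i \sqrt{6}}{15}$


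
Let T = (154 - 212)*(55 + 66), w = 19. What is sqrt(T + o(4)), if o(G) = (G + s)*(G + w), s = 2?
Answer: 4*I*sqrt(430) ≈ 82.946*I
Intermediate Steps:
o(G) = (2 + G)*(19 + G) (o(G) = (G + 2)*(G + 19) = (2 + G)*(19 + G))
T = -7018 (T = -58*121 = -7018)
sqrt(T + o(4)) = sqrt(-7018 + (38 + 4**2 + 21*4)) = sqrt(-7018 + (38 + 16 + 84)) = sqrt(-7018 + 138) = sqrt(-6880) = 4*I*sqrt(430)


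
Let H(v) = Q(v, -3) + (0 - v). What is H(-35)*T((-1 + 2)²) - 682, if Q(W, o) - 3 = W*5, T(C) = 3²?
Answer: -1915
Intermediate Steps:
T(C) = 9
Q(W, o) = 3 + 5*W (Q(W, o) = 3 + W*5 = 3 + 5*W)
H(v) = 3 + 4*v (H(v) = (3 + 5*v) + (0 - v) = (3 + 5*v) - v = 3 + 4*v)
H(-35)*T((-1 + 2)²) - 682 = (3 + 4*(-35))*9 - 682 = (3 - 140)*9 - 682 = -137*9 - 682 = -1233 - 682 = -1915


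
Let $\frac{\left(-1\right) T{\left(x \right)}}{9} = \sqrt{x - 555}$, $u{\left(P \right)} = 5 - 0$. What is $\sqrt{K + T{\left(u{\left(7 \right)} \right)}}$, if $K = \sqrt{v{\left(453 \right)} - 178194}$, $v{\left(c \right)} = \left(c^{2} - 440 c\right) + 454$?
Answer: $\sqrt{i} \sqrt{\sqrt{171851} - 45 \sqrt{22}} \approx 10.087 + 10.087 i$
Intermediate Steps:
$u{\left(P \right)} = 5$ ($u{\left(P \right)} = 5 + 0 = 5$)
$v{\left(c \right)} = 454 + c^{2} - 440 c$
$T{\left(x \right)} = - 9 \sqrt{-555 + x}$ ($T{\left(x \right)} = - 9 \sqrt{x - 555} = - 9 \sqrt{-555 + x}$)
$K = i \sqrt{171851}$ ($K = \sqrt{\left(454 + 453^{2} - 199320\right) - 178194} = \sqrt{\left(454 + 205209 - 199320\right) - 178194} = \sqrt{6343 - 178194} = \sqrt{-171851} = i \sqrt{171851} \approx 414.55 i$)
$\sqrt{K + T{\left(u{\left(7 \right)} \right)}} = \sqrt{i \sqrt{171851} - 9 \sqrt{-555 + 5}} = \sqrt{i \sqrt{171851} - 9 \sqrt{-550}} = \sqrt{i \sqrt{171851} - 9 \cdot 5 i \sqrt{22}} = \sqrt{i \sqrt{171851} - 45 i \sqrt{22}}$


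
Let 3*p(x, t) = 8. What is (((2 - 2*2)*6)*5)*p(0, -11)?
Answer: -160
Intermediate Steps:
p(x, t) = 8/3 (p(x, t) = (⅓)*8 = 8/3)
(((2 - 2*2)*6)*5)*p(0, -11) = (((2 - 2*2)*6)*5)*(8/3) = (((2 - 4)*6)*5)*(8/3) = (-2*6*5)*(8/3) = -12*5*(8/3) = -60*8/3 = -160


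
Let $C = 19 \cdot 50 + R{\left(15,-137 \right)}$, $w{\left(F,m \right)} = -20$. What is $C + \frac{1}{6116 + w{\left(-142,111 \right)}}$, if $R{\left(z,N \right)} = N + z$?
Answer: $\frac{5047489}{6096} \approx 828.0$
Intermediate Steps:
$C = 828$ ($C = 19 \cdot 50 + \left(-137 + 15\right) = 950 - 122 = 828$)
$C + \frac{1}{6116 + w{\left(-142,111 \right)}} = 828 + \frac{1}{6116 - 20} = 828 + \frac{1}{6096} = \frac{5047489}{6096}$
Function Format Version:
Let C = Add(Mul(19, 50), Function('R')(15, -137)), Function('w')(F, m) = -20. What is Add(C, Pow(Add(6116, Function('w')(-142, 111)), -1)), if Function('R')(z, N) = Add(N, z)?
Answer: Rational(5047489, 6096) ≈ 828.00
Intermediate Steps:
C = 828 (C = Add(Mul(19, 50), Add(-137, 15)) = Add(950, -122) = 828)
Add(C, Pow(Add(6116, Function('w')(-142, 111)), -1)) = Add(828, Pow(Add(6116, -20), -1)) = Add(828, Pow(6096, -1)) = Add(828, Rational(1, 6096)) = Rational(5047489, 6096)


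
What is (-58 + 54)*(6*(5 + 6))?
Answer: -264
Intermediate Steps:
(-58 + 54)*(6*(5 + 6)) = -24*11 = -4*66 = -264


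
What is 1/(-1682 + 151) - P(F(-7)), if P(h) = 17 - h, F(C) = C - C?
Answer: -26028/1531 ≈ -17.001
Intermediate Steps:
F(C) = 0
1/(-1682 + 151) - P(F(-7)) = 1/(-1682 + 151) - (17 - 1*0) = 1/(-1531) - (17 + 0) = -1/1531 - 1*17 = -1/1531 - 17 = -26028/1531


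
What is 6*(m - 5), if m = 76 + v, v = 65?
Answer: 816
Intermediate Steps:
m = 141 (m = 76 + 65 = 141)
6*(m - 5) = 6*(141 - 5) = 6*136 = 816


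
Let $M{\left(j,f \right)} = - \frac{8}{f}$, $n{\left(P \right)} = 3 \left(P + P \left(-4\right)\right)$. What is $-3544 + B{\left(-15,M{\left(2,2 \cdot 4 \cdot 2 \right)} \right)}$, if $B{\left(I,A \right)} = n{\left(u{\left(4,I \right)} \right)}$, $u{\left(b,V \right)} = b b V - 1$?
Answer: $-1375$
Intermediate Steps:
$u{\left(b,V \right)} = -1 + V b^{2}$ ($u{\left(b,V \right)} = b^{2} V - 1 = V b^{2} - 1 = -1 + V b^{2}$)
$n{\left(P \right)} = - 9 P$ ($n{\left(P \right)} = 3 \left(P - 4 P\right) = 3 \left(- 3 P\right) = - 9 P$)
$B{\left(I,A \right)} = 9 - 144 I$ ($B{\left(I,A \right)} = - 9 \left(-1 + I 4^{2}\right) = - 9 \left(-1 + I 16\right) = - 9 \left(-1 + 16 I\right) = 9 - 144 I$)
$-3544 + B{\left(-15,M{\left(2,2 \cdot 4 \cdot 2 \right)} \right)} = -3544 + \left(9 - -2160\right) = -3544 + \left(9 + 2160\right) = -3544 + 2169 = -1375$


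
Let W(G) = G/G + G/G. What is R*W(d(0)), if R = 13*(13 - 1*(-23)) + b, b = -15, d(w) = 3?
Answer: 906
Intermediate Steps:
W(G) = 2 (W(G) = 1 + 1 = 2)
R = 453 (R = 13*(13 - 1*(-23)) - 15 = 13*(13 + 23) - 15 = 13*36 - 15 = 468 - 15 = 453)
R*W(d(0)) = 453*2 = 906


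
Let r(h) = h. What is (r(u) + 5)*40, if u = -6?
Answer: -40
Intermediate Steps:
(r(u) + 5)*40 = (-6 + 5)*40 = -1*40 = -40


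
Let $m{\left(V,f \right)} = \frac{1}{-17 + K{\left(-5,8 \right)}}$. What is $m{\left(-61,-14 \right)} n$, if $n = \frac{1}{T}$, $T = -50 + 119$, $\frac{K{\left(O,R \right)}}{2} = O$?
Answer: $- \frac{1}{1863} \approx -0.00053677$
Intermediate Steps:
$K{\left(O,R \right)} = 2 O$
$T = 69$
$m{\left(V,f \right)} = - \frac{1}{27}$ ($m{\left(V,f \right)} = \frac{1}{-17 + 2 \left(-5\right)} = \frac{1}{-17 - 10} = \frac{1}{-27} = - \frac{1}{27}$)
$n = \frac{1}{69} \approx 0.014493$
$m{\left(-61,-14 \right)} n = \left(- \frac{1}{27}\right) \frac{1}{69} = - \frac{1}{1863}$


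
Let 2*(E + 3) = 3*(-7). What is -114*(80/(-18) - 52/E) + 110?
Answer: 1598/9 ≈ 177.56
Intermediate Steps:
E = -27/2 (E = -3 + (3*(-7))/2 = -3 + (1/2)*(-21) = -3 - 21/2 = -27/2 ≈ -13.500)
-114*(80/(-18) - 52/E) + 110 = -114*(80/(-18) - 52/(-27/2)) + 110 = -114*(80*(-1/18) - 52*(-2/27)) + 110 = -114*(-40/9 + 104/27) + 110 = -114*(-16/27) + 110 = 608/9 + 110 = 1598/9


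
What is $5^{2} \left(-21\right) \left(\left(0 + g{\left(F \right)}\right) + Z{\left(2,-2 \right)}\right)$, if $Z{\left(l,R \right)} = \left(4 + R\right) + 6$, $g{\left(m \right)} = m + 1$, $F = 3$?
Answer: $-6300$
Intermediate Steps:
$g{\left(m \right)} = 1 + m$
$Z{\left(l,R \right)} = 10 + R$
$5^{2} \left(-21\right) \left(\left(0 + g{\left(F \right)}\right) + Z{\left(2,-2 \right)}\right) = 5^{2} \left(-21\right) \left(\left(0 + \left(1 + 3\right)\right) + \left(10 - 2\right)\right) = 25 \left(-21\right) \left(\left(0 + 4\right) + 8\right) = - 525 \left(4 + 8\right) = \left(-525\right) 12 = -6300$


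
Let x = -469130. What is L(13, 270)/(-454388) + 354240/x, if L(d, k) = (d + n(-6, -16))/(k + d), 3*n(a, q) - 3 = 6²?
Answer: -2277618642317/3016313650526 ≈ -0.75510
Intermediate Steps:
n(a, q) = 13 (n(a, q) = 1 + (⅓)*6² = 1 + (⅓)*36 = 1 + 12 = 13)
L(d, k) = (13 + d)/(d + k) (L(d, k) = (d + 13)/(k + d) = (13 + d)/(d + k))
L(13, 270)/(-454388) + 354240/x = ((13 + 13)/(13 + 270))/(-454388) + 354240/(-469130) = (26/283)*(-1/454388) + 354240*(-1/469130) = ((1/283)*26)*(-1/454388) - 35424/46913 = (26/283)*(-1/454388) - 35424/46913 = -13/64295902 - 35424/46913 = -2277618642317/3016313650526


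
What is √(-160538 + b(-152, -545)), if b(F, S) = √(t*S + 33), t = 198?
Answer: √(-160538 + I*√107877) ≈ 0.41 + 400.67*I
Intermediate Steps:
b(F, S) = √(33 + 198*S) (b(F, S) = √(198*S + 33) = √(33 + 198*S))
√(-160538 + b(-152, -545)) = √(-160538 + √(33 + 198*(-545))) = √(-160538 + √(33 - 107910)) = √(-160538 + √(-107877)) = √(-160538 + I*√107877)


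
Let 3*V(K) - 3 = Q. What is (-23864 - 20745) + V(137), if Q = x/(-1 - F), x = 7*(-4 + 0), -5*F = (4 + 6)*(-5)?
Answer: -1472036/33 ≈ -44607.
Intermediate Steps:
F = 10 (F = -(4 + 6)*(-5)/5 = -2*(-5) = -⅕*(-50) = 10)
x = -28 (x = 7*(-4) = -28)
Q = 28/11 (Q = -28/(-1 - 1*10) = -28/(-1 - 10) = -28/(-11) = -28*(-1/11) = 28/11 ≈ 2.5455)
V(K) = 61/33 (V(K) = 1 + (⅓)*(28/11) = 1 + 28/33 = 61/33)
(-23864 - 20745) + V(137) = (-23864 - 20745) + 61/33 = -44609 + 61/33 = -1472036/33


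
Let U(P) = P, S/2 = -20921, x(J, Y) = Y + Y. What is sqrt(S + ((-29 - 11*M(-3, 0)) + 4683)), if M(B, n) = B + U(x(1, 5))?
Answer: I*sqrt(37265) ≈ 193.04*I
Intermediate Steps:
x(J, Y) = 2*Y
S = -41842 (S = 2*(-20921) = -41842)
M(B, n) = 10 + B (M(B, n) = B + 2*5 = B + 10 = 10 + B)
sqrt(S + ((-29 - 11*M(-3, 0)) + 4683)) = sqrt(-41842 + ((-29 - 11*(10 - 3)) + 4683)) = sqrt(-41842 + ((-29 - 11*7) + 4683)) = sqrt(-41842 + ((-29 - 77) + 4683)) = sqrt(-41842 + (-106 + 4683)) = sqrt(-41842 + 4577) = sqrt(-37265) = I*sqrt(37265)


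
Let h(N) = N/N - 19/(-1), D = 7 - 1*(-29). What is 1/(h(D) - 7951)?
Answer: -1/7931 ≈ -0.00012609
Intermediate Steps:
D = 36 (D = 7 + 29 = 36)
h(N) = 20 (h(N) = 1 - 19*(-1) = 1 + 19 = 20)
1/(h(D) - 7951) = 1/(20 - 7951) = 1/(-7931) = -1/7931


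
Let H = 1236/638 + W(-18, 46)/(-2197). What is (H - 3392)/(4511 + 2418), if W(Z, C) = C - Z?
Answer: -2375922126/4856141147 ≈ -0.48926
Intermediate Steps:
H = 1337330/700843 (H = 1236/638 + (46 - 1*(-18))/(-2197) = 1236*(1/638) + (46 + 18)*(-1/2197) = 618/319 + 64*(-1/2197) = 618/319 - 64/2197 = 1337330/700843 ≈ 1.9082)
(H - 3392)/(4511 + 2418) = (1337330/700843 - 3392)/(4511 + 2418) = -2375922126/700843/6929 = -2375922126/700843*1/6929 = -2375922126/4856141147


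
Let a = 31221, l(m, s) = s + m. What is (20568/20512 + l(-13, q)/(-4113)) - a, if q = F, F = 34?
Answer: -109745926031/3515244 ≈ -31220.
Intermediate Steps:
q = 34
l(m, s) = m + s
(20568/20512 + l(-13, q)/(-4113)) - a = (20568/20512 + (-13 + 34)/(-4113)) - 1*31221 = (20568*(1/20512) + 21*(-1/4113)) - 31221 = (2571/2564 - 7/1371) - 31221 = 3506893/3515244 - 31221 = -109745926031/3515244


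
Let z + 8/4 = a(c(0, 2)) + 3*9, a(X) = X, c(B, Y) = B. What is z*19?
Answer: 475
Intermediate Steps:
z = 25 (z = -2 + (0 + 3*9) = -2 + (0 + 27) = -2 + 27 = 25)
z*19 = 25*19 = 475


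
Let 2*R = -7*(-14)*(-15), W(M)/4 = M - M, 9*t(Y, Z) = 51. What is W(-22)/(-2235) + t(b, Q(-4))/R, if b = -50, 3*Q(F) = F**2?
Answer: -17/2205 ≈ -0.0077097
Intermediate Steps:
Q(F) = F**2/3
t(Y, Z) = 17/3 (t(Y, Z) = (1/9)*51 = 17/3)
W(M) = 0 (W(M) = 4*(M - M) = 4*0 = 0)
R = -735 (R = (-7*(-14)*(-15))/2 = (98*(-15))/2 = (1/2)*(-1470) = -735)
W(-22)/(-2235) + t(b, Q(-4))/R = 0/(-2235) + (17/3)/(-735) = 0*(-1/2235) + (17/3)*(-1/735) = 0 - 17/2205 = -17/2205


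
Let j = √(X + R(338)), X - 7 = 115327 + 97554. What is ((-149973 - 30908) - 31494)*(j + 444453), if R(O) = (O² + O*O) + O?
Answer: -94390705875 - 212375*√441714 ≈ -9.4532e+10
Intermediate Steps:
R(O) = O + 2*O² (R(O) = (O² + O²) + O = 2*O² + O = O + 2*O²)
X = 212888 (X = 7 + (115327 + 97554) = 7 + 212881 = 212888)
j = √441714 (j = √(212888 + 338*(1 + 2*338)) = √(212888 + 338*(1 + 676)) = √(212888 + 338*677) = √(212888 + 228826) = √441714 ≈ 664.62)
((-149973 - 30908) - 31494)*(j + 444453) = ((-149973 - 30908) - 31494)*(√441714 + 444453) = (-180881 - 31494)*(444453 + √441714) = -212375*(444453 + √441714) = -94390705875 - 212375*√441714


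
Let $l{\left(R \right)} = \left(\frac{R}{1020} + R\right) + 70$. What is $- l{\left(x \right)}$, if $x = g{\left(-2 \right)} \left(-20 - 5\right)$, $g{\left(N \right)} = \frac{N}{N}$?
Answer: $- \frac{9175}{204} \approx -44.975$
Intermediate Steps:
$g{\left(N \right)} = 1$
$x = -25$ ($x = 1 \left(-20 - 5\right) = 1 \left(-25\right) = -25$)
$l{\left(R \right)} = 70 + \frac{1021 R}{1020}$ ($l{\left(R \right)} = \left(R \frac{1}{1020} + R\right) + 70 = \left(\frac{R}{1020} + R\right) + 70 = \frac{1021 R}{1020} + 70 = 70 + \frac{1021 R}{1020}$)
$- l{\left(x \right)} = - (70 + \frac{1021}{1020} \left(-25\right)) = - (70 - \frac{5105}{204}) = \left(-1\right) \frac{9175}{204} = - \frac{9175}{204}$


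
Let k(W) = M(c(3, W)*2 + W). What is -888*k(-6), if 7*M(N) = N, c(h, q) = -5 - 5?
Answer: 23088/7 ≈ 3298.3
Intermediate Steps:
c(h, q) = -10
M(N) = N/7
k(W) = -20/7 + W/7 (k(W) = (-10*2 + W)/7 = (-20 + W)/7 = -20/7 + W/7)
-888*k(-6) = -888*(-20/7 + (⅐)*(-6)) = -888*(-20/7 - 6/7) = -888*(-26/7) = 23088/7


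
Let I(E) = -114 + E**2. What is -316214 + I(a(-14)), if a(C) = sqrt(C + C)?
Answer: -316356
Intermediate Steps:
a(C) = sqrt(2)*sqrt(C) (a(C) = sqrt(2*C) = sqrt(2)*sqrt(C))
-316214 + I(a(-14)) = -316214 + (-114 + (sqrt(2)*sqrt(-14))**2) = -316214 + (-114 + (sqrt(2)*(I*sqrt(14)))**2) = -316214 + (-114 + (2*I*sqrt(7))**2) = -316214 + (-114 - 28) = -316214 - 142 = -316356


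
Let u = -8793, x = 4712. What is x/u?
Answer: -4712/8793 ≈ -0.53588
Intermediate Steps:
x/u = 4712/(-8793) = 4712*(-1/8793) = -4712/8793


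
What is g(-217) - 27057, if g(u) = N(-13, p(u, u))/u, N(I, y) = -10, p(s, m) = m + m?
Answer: -5871359/217 ≈ -27057.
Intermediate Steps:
p(s, m) = 2*m
g(u) = -10/u
g(-217) - 27057 = -10/(-217) - 27057 = -10*(-1/217) - 27057 = 10/217 - 27057 = -5871359/217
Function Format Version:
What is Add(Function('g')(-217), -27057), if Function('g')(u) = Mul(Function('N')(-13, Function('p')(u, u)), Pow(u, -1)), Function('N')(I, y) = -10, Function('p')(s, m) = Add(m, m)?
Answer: Rational(-5871359, 217) ≈ -27057.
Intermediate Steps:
Function('p')(s, m) = Mul(2, m)
Function('g')(u) = Mul(-10, Pow(u, -1))
Add(Function('g')(-217), -27057) = Add(Mul(-10, Pow(-217, -1)), -27057) = Add(Mul(-10, Rational(-1, 217)), -27057) = Add(Rational(10, 217), -27057) = Rational(-5871359, 217)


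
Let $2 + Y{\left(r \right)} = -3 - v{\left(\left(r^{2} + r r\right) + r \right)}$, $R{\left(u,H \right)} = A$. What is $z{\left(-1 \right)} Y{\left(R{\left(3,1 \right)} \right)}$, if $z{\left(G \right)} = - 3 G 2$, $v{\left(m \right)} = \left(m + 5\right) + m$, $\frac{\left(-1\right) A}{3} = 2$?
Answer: $-852$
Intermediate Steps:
$A = -6$ ($A = \left(-3\right) 2 = -6$)
$R{\left(u,H \right)} = -6$
$v{\left(m \right)} = 5 + 2 m$ ($v{\left(m \right)} = \left(5 + m\right) + m = 5 + 2 m$)
$Y{\left(r \right)} = -10 - 4 r^{2} - 2 r$ ($Y{\left(r \right)} = -2 - \left(8 + 2 \left(\left(r^{2} + r r\right) + r\right)\right) = -2 - \left(8 + 2 \left(\left(r^{2} + r^{2}\right) + r\right)\right) = -2 - \left(8 + 2 \left(2 r^{2} + r\right)\right) = -2 - \left(8 + 2 \left(r + 2 r^{2}\right)\right) = -2 - \left(8 + 2 r + 4 r^{2}\right) = -10 - 4 r^{2} - 2 r$)
$z{\left(G \right)} = - 6 G$
$z{\left(-1 \right)} Y{\left(R{\left(3,1 \right)} \right)} = \left(-6\right) \left(-1\right) \left(-10 - - 12 \left(1 + 2 \left(-6\right)\right)\right) = 6 \left(-10 - - 12 \left(1 - 12\right)\right) = 6 \left(-10 - \left(-12\right) \left(-11\right)\right) = 6 \left(-10 - 132\right) = 6 \left(-142\right) = -852$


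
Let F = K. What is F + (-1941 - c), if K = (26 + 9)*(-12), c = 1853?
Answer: -4214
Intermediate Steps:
K = -420 (K = 35*(-12) = -420)
F = -420
F + (-1941 - c) = -420 + (-1941 - 1*1853) = -420 + (-1941 - 1853) = -420 - 3794 = -4214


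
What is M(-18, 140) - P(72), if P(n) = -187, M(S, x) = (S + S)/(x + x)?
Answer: 13081/70 ≈ 186.87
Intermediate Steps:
M(S, x) = S/x (M(S, x) = (2*S)/((2*x)) = (2*S)*(1/(2*x)) = S/x)
M(-18, 140) - P(72) = -18/140 - 1*(-187) = -18*1/140 + 187 = -9/70 + 187 = 13081/70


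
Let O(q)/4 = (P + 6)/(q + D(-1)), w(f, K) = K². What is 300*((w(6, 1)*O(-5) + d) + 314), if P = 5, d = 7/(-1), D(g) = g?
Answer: 89900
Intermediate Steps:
d = -7 (d = 7*(-1) = -7)
O(q) = 44/(-1 + q) (O(q) = 4*((5 + 6)/(q - 1)) = 4*(11/(-1 + q)) = 44/(-1 + q))
300*((w(6, 1)*O(-5) + d) + 314) = 300*((1²*(44/(-1 - 5)) - 7) + 314) = 300*((1*(44/(-6)) - 7) + 314) = 300*((1*(44*(-⅙)) - 7) + 314) = 300*((1*(-22/3) - 7) + 314) = 300*((-22/3 - 7) + 314) = 300*(-43/3 + 314) = 300*(899/3) = 89900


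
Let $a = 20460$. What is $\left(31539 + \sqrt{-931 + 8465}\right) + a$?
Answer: $51999 + \sqrt{7534} \approx 52086.0$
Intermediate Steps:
$\left(31539 + \sqrt{-931 + 8465}\right) + a = \left(31539 + \sqrt{-931 + 8465}\right) + 20460 = \left(31539 + \sqrt{7534}\right) + 20460 = 51999 + \sqrt{7534}$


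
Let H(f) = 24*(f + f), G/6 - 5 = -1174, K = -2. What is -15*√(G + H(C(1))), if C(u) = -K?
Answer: -15*I*√6918 ≈ -1247.6*I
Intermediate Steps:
C(u) = 2 (C(u) = -1*(-2) = 2)
G = -7014 (G = 30 + 6*(-1174) = 30 - 7044 = -7014)
H(f) = 48*f (H(f) = 24*(2*f) = 48*f)
-15*√(G + H(C(1))) = -15*√(-7014 + 48*2) = -15*√(-7014 + 96) = -15*I*√6918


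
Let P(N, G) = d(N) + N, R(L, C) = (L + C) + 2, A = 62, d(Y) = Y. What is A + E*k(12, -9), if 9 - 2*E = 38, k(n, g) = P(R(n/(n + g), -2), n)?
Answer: -54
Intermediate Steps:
R(L, C) = 2 + C + L (R(L, C) = (C + L) + 2 = 2 + C + L)
P(N, G) = 2*N (P(N, G) = N + N = 2*N)
k(n, g) = 2*n/(g + n) (k(n, g) = 2*(2 - 2 + n/(n + g)) = 2*(2 - 2 + n/(g + n)) = 2*(n/(g + n)) = 2*n/(g + n))
E = -29/2 (E = 9/2 - ½*38 = 9/2 - 19 = -29/2 ≈ -14.500)
A + E*k(12, -9) = 62 - 29*12/(-9 + 12) = 62 - 29*12/3 = 62 - 29/2*8 = 62 - 116 = -54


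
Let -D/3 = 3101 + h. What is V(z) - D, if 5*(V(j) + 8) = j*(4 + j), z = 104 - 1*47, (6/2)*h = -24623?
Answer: -73163/5 ≈ -14633.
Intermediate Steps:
h = -24623/3 (h = (1/3)*(-24623) = -24623/3 ≈ -8207.7)
z = 57 (z = 104 - 47 = 57)
D = 15320 (D = -3*(3101 - 24623/3) = -3*(-15320/3) = 15320)
V(j) = -8 + j*(4 + j)/5 (V(j) = -8 + (j*(4 + j))/5 = -8 + j*(4 + j)/5)
V(z) - D = (-8 + (1/5)*57**2 + (4/5)*57) - 1*15320 = (-8 + (1/5)*3249 + 228/5) - 15320 = (-8 + 3249/5 + 228/5) - 15320 = 3437/5 - 15320 = -73163/5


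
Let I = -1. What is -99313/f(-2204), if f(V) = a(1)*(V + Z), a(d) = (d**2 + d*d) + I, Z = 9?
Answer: 99313/2195 ≈ 45.245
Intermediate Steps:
a(d) = -1 + 2*d**2 (a(d) = (d**2 + d*d) - 1 = (d**2 + d**2) - 1 = 2*d**2 - 1 = -1 + 2*d**2)
f(V) = 9 + V (f(V) = (-1 + 2*1**2)*(V + 9) = (-1 + 2*1)*(9 + V) = (-1 + 2)*(9 + V) = 1*(9 + V) = 9 + V)
-99313/f(-2204) = -99313/(9 - 2204) = -99313/(-2195) = -99313*(-1/2195) = 99313/2195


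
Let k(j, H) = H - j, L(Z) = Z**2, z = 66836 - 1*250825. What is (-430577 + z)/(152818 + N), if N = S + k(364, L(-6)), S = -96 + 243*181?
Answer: -614566/196377 ≈ -3.1295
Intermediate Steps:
z = -183989 (z = 66836 - 250825 = -183989)
S = 43887 (S = -96 + 43983 = 43887)
N = 43559 (N = 43887 + ((-6)**2 - 1*364) = 43887 + (36 - 364) = 43887 - 328 = 43559)
(-430577 + z)/(152818 + N) = (-430577 - 183989)/(152818 + 43559) = -614566/196377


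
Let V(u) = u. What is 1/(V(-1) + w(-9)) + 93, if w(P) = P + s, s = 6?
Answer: 371/4 ≈ 92.750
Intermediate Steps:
w(P) = 6 + P (w(P) = P + 6 = 6 + P)
1/(V(-1) + w(-9)) + 93 = 1/(-1 + (6 - 9)) + 93 = 1/(-1 - 3) + 93 = 1/(-4) + 93 = -¼ + 93 = 371/4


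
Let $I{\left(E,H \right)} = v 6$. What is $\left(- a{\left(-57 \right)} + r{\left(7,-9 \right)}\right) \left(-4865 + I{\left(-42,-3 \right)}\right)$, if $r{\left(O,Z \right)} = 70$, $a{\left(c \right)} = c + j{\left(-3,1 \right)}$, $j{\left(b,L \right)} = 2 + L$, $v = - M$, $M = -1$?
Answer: $-602516$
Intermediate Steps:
$v = 1$ ($v = \left(-1\right) \left(-1\right) = 1$)
$I{\left(E,H \right)} = 6$ ($I{\left(E,H \right)} = 1 \cdot 6 = 6$)
$a{\left(c \right)} = 3 + c$ ($a{\left(c \right)} = c + \left(2 + 1\right) = c + 3 = 3 + c$)
$\left(- a{\left(-57 \right)} + r{\left(7,-9 \right)}\right) \left(-4865 + I{\left(-42,-3 \right)}\right) = \left(- (3 - 57) + 70\right) \left(-4865 + 6\right) = \left(\left(-1\right) \left(-54\right) + 70\right) \left(-4859\right) = \left(54 + 70\right) \left(-4859\right) = 124 \left(-4859\right) = -602516$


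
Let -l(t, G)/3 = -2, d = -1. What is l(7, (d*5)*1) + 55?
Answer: 61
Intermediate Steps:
l(t, G) = 6 (l(t, G) = -3*(-2) = 6)
l(7, (d*5)*1) + 55 = 6 + 55 = 61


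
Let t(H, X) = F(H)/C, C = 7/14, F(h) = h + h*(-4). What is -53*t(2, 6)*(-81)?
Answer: -51516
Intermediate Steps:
F(h) = -3*h (F(h) = h - 4*h = -3*h)
C = 1/2 (C = 7*(1/14) = 1/2 ≈ 0.50000)
t(H, X) = -6*H (t(H, X) = (-3*H)/(1/2) = -3*H*2 = -6*H)
-53*t(2, 6)*(-81) = -(-318)*2*(-81) = -53*(-12)*(-81) = 636*(-81) = -51516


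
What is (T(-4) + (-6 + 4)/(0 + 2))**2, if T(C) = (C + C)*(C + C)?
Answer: 3969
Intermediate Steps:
T(C) = 4*C**2 (T(C) = (2*C)*(2*C) = 4*C**2)
(T(-4) + (-6 + 4)/(0 + 2))**2 = (4*(-4)**2 + (-6 + 4)/(0 + 2))**2 = (4*16 - 2/2)**2 = (64 - 2*1/2)**2 = (64 - 1)**2 = 63**2 = 3969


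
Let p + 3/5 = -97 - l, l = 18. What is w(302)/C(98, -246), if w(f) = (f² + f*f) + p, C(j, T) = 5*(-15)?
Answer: -911462/375 ≈ -2430.6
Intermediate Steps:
C(j, T) = -75
p = -578/5 (p = -⅗ + (-97 - 1*18) = -⅗ + (-97 - 18) = -⅗ - 115 = -578/5 ≈ -115.60)
w(f) = -578/5 + 2*f² (w(f) = (f² + f*f) - 578/5 = (f² + f²) - 578/5 = 2*f² - 578/5 = -578/5 + 2*f²)
w(302)/C(98, -246) = (-578/5 + 2*302²)/(-75) = (-578/5 + 2*91204)*(-1/75) = (-578/5 + 182408)*(-1/75) = (911462/5)*(-1/75) = -911462/375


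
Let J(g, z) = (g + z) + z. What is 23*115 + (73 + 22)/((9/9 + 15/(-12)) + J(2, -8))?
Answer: 7915/3 ≈ 2638.3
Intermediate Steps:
J(g, z) = g + 2*z
23*115 + (73 + 22)/((9/9 + 15/(-12)) + J(2, -8)) = 23*115 + (73 + 22)/((9/9 + 15/(-12)) + (2 + 2*(-8))) = 2645 + 95/((9*(⅑) + 15*(-1/12)) + (2 - 16)) = 2645 + 95/((1 - 5/4) - 14) = 2645 + 95/(-¼ - 14) = 2645 + 95/(-57/4) = 2645 + 95*(-4/57) = 2645 - 20/3 = 7915/3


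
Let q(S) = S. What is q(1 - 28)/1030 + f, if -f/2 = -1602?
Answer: 3300093/1030 ≈ 3204.0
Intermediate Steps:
f = 3204 (f = -2*(-1602) = 3204)
q(1 - 28)/1030 + f = (1 - 28)/1030 + 3204 = -27*1/1030 + 3204 = -27/1030 + 3204 = 3300093/1030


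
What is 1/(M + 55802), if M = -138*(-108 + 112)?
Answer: 1/55250 ≈ 1.8100e-5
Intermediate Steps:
M = -552 (M = -138*4 = -552)
1/(M + 55802) = 1/(-552 + 55802) = 1/55250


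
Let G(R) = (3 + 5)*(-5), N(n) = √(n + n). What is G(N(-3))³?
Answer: -64000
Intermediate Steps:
N(n) = √2*√n (N(n) = √(2*n) = √2*√n)
G(R) = -40 (G(R) = 8*(-5) = -40)
G(N(-3))³ = (-40)³ = -64000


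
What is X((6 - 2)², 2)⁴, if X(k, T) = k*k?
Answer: 4294967296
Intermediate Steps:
X(k, T) = k²
X((6 - 2)², 2)⁴ = (((6 - 2)²)²)⁴ = ((4²)²)⁴ = (16²)⁴ = 256⁴ = 4294967296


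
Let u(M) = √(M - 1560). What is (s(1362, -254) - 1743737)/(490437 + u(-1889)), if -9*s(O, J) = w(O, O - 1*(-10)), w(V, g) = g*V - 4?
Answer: -136717433207/34361207774 + 2508899*I*√3449/309250869966 ≈ -3.9788 + 0.00047645*I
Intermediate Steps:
w(V, g) = -4 + V*g (w(V, g) = V*g - 4 = -4 + V*g)
s(O, J) = 4/9 - O*(10 + O)/9 (s(O, J) = -(-4 + O*(O - 1*(-10)))/9 = -(-4 + O*(O + 10))/9 = -(-4 + O*(10 + O))/9 = 4/9 - O*(10 + O)/9)
u(M) = √(-1560 + M)
(s(1362, -254) - 1743737)/(490437 + u(-1889)) = ((4/9 - ⅑*1362*(10 + 1362)) - 1743737)/(490437 + √(-1560 - 1889)) = ((4/9 - ⅑*1362*1372) - 1743737)/(490437 + √(-3449)) = ((4/9 - 622888/3) - 1743737)/(490437 + I*√3449) = (-1868660/9 - 1743737)/(490437 + I*√3449) = -17562293/(9*(490437 + I*√3449))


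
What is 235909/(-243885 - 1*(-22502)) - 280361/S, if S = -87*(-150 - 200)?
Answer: -69250588313/6741112350 ≈ -10.273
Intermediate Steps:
S = 30450 (S = -87*(-350) = 30450)
235909/(-243885 - 1*(-22502)) - 280361/S = 235909/(-243885 - 1*(-22502)) - 280361/30450 = 235909/(-243885 + 22502) - 280361*1/30450 = 235909/(-221383) - 280361/30450 = 235909*(-1/221383) - 280361/30450 = -235909/221383 - 280361/30450 = -69250588313/6741112350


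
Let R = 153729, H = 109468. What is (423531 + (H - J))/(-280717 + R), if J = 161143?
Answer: -92964/31747 ≈ -2.9283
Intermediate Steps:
(423531 + (H - J))/(-280717 + R) = (423531 + (109468 - 1*161143))/(-280717 + 153729) = (423531 + (109468 - 161143))/(-126988) = (423531 - 51675)*(-1/126988) = 371856*(-1/126988) = -92964/31747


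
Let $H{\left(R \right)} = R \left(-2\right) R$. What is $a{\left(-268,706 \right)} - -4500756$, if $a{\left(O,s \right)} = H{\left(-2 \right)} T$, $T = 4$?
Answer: $4500724$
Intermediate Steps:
$H{\left(R \right)} = - 2 R^{2}$ ($H{\left(R \right)} = - 2 R R = - 2 R^{2}$)
$a{\left(O,s \right)} = -32$ ($a{\left(O,s \right)} = - 2 \left(-2\right)^{2} \cdot 4 = \left(-2\right) 4 \cdot 4 = \left(-8\right) 4 = -32$)
$a{\left(-268,706 \right)} - -4500756 = -32 - -4500756 = -32 + 4500756 = 4500724$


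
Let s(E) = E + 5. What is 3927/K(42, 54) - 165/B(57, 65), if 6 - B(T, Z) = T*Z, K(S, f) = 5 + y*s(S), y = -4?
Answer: -1610642/75213 ≈ -21.414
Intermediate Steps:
s(E) = 5 + E
K(S, f) = -15 - 4*S (K(S, f) = 5 - 4*(5 + S) = 5 + (-20 - 4*S) = -15 - 4*S)
B(T, Z) = 6 - T*Z
3927/K(42, 54) - 165/B(57, 65) = 3927/(-15 - 4*42) - 165/(6 - 1*57*65) = 3927/(-15 - 168) - 165/(6 - 3705) = 3927/(-183) - 165/(-3699) = 3927*(-1/183) - 165*(-1/3699) = -1309/61 + 55/1233 = -1610642/75213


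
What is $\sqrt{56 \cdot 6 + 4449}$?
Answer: $\sqrt{4785} \approx 69.174$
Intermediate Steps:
$\sqrt{56 \cdot 6 + 4449} = \sqrt{336 + 4449} = \sqrt{4785}$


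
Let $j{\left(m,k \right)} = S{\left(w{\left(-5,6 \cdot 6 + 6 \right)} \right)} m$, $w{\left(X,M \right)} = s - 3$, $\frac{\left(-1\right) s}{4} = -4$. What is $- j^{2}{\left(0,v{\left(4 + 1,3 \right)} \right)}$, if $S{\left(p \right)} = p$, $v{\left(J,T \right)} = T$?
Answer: $0$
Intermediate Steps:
$s = 16$ ($s = \left(-4\right) \left(-4\right) = 16$)
$w{\left(X,M \right)} = 13$ ($w{\left(X,M \right)} = 16 - 3 = 13$)
$j{\left(m,k \right)} = 13 m$
$- j^{2}{\left(0,v{\left(4 + 1,3 \right)} \right)} = - \left(13 \cdot 0\right)^{2} = - 0^{2} = \left(-1\right) 0 = 0$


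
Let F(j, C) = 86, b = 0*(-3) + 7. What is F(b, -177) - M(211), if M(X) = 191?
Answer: -105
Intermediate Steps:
b = 7 (b = 0 + 7 = 7)
F(b, -177) - M(211) = 86 - 1*191 = 86 - 191 = -105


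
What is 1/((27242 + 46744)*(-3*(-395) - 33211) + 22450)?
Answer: -1/2369453186 ≈ -4.2204e-10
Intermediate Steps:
1/((27242 + 46744)*(-3*(-395) - 33211) + 22450) = 1/(73986*(1185 - 33211) + 22450) = 1/(73986*(-32026) + 22450) = 1/(-2369475636 + 22450) = 1/(-2369453186) = -1/2369453186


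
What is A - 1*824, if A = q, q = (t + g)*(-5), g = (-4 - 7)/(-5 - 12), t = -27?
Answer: -11768/17 ≈ -692.24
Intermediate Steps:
g = 11/17 (g = -11/(-17) = -11*(-1/17) = 11/17 ≈ 0.64706)
q = 2240/17 (q = (-27 + 11/17)*(-5) = -448/17*(-5) = 2240/17 ≈ 131.76)
A = 2240/17 ≈ 131.76
A - 1*824 = 2240/17 - 1*824 = 2240/17 - 824 = -11768/17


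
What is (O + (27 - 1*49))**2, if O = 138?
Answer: 13456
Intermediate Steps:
(O + (27 - 1*49))**2 = (138 + (27 - 1*49))**2 = (138 + (27 - 49))**2 = (138 - 22)**2 = 116**2 = 13456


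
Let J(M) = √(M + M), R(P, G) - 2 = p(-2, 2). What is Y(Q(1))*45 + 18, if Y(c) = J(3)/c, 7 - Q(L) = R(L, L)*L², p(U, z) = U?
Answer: 18 + 45*√6/7 ≈ 33.747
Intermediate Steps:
R(P, G) = 0 (R(P, G) = 2 - 2 = 0)
J(M) = √2*√M (J(M) = √(2*M) = √2*√M)
Q(L) = 7 (Q(L) = 7 - 0*L² = 7 - 1*0 = 7 + 0 = 7)
Y(c) = √6/c (Y(c) = (√2*√3)/c = √6/c)
Y(Q(1))*45 + 18 = (√6/7)*45 + 18 = 45*√6/7 + 18 = 18 + 45*√6/7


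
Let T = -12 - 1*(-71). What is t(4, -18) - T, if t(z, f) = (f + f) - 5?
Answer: -100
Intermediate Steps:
T = 59 (T = -12 + 71 = 59)
t(z, f) = -5 + 2*f (t(z, f) = 2*f - 5 = -5 + 2*f)
t(4, -18) - T = (-5 + 2*(-18)) - 1*59 = (-5 - 36) - 59 = -41 - 59 = -100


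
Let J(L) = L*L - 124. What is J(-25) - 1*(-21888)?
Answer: 22389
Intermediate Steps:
J(L) = -124 + L**2 (J(L) = L**2 - 124 = -124 + L**2)
J(-25) - 1*(-21888) = (-124 + (-25)**2) - 1*(-21888) = (-124 + 625) + 21888 = 501 + 21888 = 22389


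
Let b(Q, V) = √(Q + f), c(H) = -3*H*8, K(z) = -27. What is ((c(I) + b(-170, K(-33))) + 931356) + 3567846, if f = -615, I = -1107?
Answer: 4525770 + I*√785 ≈ 4.5258e+6 + 28.018*I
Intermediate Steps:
c(H) = -24*H
b(Q, V) = √(-615 + Q) (b(Q, V) = √(Q - 615) = √(-615 + Q))
((c(I) + b(-170, K(-33))) + 931356) + 3567846 = ((-24*(-1107) + √(-615 - 170)) + 931356) + 3567846 = ((26568 + √(-785)) + 931356) + 3567846 = ((26568 + I*√785) + 931356) + 3567846 = (957924 + I*√785) + 3567846 = 4525770 + I*√785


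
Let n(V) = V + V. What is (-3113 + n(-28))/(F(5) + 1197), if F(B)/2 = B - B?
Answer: -3169/1197 ≈ -2.6475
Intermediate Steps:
n(V) = 2*V
F(B) = 0 (F(B) = 2*(B - B) = 2*0 = 0)
(-3113 + n(-28))/(F(5) + 1197) = (-3113 + 2*(-28))/(0 + 1197) = (-3113 - 56)/1197 = -3169*1/1197 = -3169/1197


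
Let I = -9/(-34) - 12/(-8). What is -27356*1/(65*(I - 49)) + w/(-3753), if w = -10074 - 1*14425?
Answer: 3024065461/195887835 ≈ 15.438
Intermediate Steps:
I = 30/17 (I = -9*(-1/34) - 12*(-⅛) = 9/34 + 3/2 = 30/17 ≈ 1.7647)
w = -24499 (w = -10074 - 14425 = -24499)
-27356*1/(65*(I - 49)) + w/(-3753) = -27356*1/(65*(30/17 - 49)) - 24499/(-3753) = -27356/((-803/17*65)) - 24499*(-1/3753) = -27356/(-52195/17) + 24499/3753 = -27356*(-17/52195) + 24499/3753 = 465052/52195 + 24499/3753 = 3024065461/195887835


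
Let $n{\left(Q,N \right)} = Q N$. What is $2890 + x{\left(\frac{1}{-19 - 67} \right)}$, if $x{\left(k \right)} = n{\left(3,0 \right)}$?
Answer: $2890$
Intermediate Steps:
$n{\left(Q,N \right)} = N Q$
$x{\left(k \right)} = 0$ ($x{\left(k \right)} = 0 \cdot 3 = 0$)
$2890 + x{\left(\frac{1}{-19 - 67} \right)} = 2890 + 0 = 2890$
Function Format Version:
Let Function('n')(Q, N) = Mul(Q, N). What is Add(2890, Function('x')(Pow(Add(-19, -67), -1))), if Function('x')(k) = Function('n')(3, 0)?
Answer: 2890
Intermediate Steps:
Function('n')(Q, N) = Mul(N, Q)
Function('x')(k) = 0 (Function('x')(k) = Mul(0, 3) = 0)
Add(2890, Function('x')(Pow(Add(-19, -67), -1))) = Add(2890, 0) = 2890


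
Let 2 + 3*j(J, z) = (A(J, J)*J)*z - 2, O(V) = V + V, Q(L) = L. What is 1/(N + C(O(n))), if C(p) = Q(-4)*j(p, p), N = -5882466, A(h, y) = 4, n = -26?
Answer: -1/5896882 ≈ -1.6958e-7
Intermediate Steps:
O(V) = 2*V
j(J, z) = -4/3 + 4*J*z/3 (j(J, z) = -⅔ + ((4*J)*z - 2)/3 = -⅔ + (4*J*z - 2)/3 = -⅔ + (-2 + 4*J*z)/3 = -⅔ + (-⅔ + 4*J*z/3) = -4/3 + 4*J*z/3)
C(p) = 16/3 - 16*p²/3 (C(p) = -4*(-4/3 + 4*p*p/3) = -4*(-4/3 + 4*p²/3) = 16/3 - 16*p²/3)
1/(N + C(O(n))) = 1/(-5882466 + (16/3 - 16*(2*(-26))²/3)) = 1/(-5882466 + (16/3 - 16/3*(-52)²)) = 1/(-5882466 + (16/3 - 16/3*2704)) = 1/(-5882466 + (16/3 - 43264/3)) = 1/(-5882466 - 14416) = 1/(-5896882) = -1/5896882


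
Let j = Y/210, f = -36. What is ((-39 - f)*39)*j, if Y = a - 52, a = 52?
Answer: 0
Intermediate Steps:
Y = 0 (Y = 52 - 52 = 0)
j = 0 (j = 0/210 = 0*(1/210) = 0)
((-39 - f)*39)*j = ((-39 - 1*(-36))*39)*0 = ((-39 + 36)*39)*0 = -3*39*0 = -117*0 = 0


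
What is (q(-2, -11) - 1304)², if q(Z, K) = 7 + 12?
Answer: 1651225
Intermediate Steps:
q(Z, K) = 19
(q(-2, -11) - 1304)² = (19 - 1304)² = (-1285)² = 1651225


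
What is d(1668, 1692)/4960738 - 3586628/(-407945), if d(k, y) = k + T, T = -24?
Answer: 8896496236522/1011854131705 ≈ 8.7923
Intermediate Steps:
d(k, y) = -24 + k (d(k, y) = k - 24 = -24 + k)
d(1668, 1692)/4960738 - 3586628/(-407945) = (-24 + 1668)/4960738 - 3586628/(-407945) = 1644*(1/4960738) - 3586628*(-1/407945) = 822/2480369 + 3586628/407945 = 8896496236522/1011854131705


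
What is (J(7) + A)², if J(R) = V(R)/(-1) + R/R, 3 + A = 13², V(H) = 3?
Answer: 26896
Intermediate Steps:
A = 166 (A = -3 + 13² = -3 + 169 = 166)
J(R) = -2 (J(R) = 3/(-1) + R/R = 3*(-1) + 1 = -3 + 1 = -2)
(J(7) + A)² = (-2 + 166)² = 164² = 26896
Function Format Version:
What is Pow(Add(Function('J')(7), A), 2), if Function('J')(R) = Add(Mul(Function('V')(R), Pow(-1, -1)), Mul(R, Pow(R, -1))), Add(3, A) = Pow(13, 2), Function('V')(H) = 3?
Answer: 26896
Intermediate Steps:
A = 166 (A = Add(-3, Pow(13, 2)) = Add(-3, 169) = 166)
Function('J')(R) = -2 (Function('J')(R) = Add(Mul(3, Pow(-1, -1)), Mul(R, Pow(R, -1))) = Add(Mul(3, -1), 1) = Add(-3, 1) = -2)
Pow(Add(Function('J')(7), A), 2) = Pow(Add(-2, 166), 2) = Pow(164, 2) = 26896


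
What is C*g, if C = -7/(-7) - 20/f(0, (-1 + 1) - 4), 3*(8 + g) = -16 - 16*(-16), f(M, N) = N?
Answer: 432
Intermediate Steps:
g = 72 (g = -8 + (-16 - 16*(-16))/3 = -8 + (-16 + 256)/3 = -8 + (1/3)*240 = -8 + 80 = 72)
C = 6 (C = -7/(-7) - 20/((-1 + 1) - 4) = -7*(-1/7) - 20/(0 - 4) = 1 - 20/(-4) = 1 - 20*(-1/4) = 1 + 5 = 6)
C*g = 6*72 = 432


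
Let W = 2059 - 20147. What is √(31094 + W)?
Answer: √13006 ≈ 114.04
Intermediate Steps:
W = -18088
√(31094 + W) = √(31094 - 18088) = √13006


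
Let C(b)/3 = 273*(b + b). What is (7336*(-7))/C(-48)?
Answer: 917/1404 ≈ 0.65313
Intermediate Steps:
C(b) = 1638*b (C(b) = 3*(273*(b + b)) = 3*(273*(2*b)) = 3*(546*b) = 1638*b)
(7336*(-7))/C(-48) = (7336*(-7))/((1638*(-48))) = -51352/(-78624) = -51352*(-1/78624) = 917/1404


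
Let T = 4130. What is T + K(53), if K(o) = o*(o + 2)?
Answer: 7045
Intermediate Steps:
K(o) = o*(2 + o)
T + K(53) = 4130 + 53*(2 + 53) = 4130 + 53*55 = 4130 + 2915 = 7045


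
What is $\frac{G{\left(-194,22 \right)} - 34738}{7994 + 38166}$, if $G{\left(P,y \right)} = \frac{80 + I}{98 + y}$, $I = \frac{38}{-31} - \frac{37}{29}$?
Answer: $- \frac{3747465769}{4979740800} \approx -0.75254$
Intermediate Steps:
$I = - \frac{2249}{899}$ ($I = 38 \left(- \frac{1}{31}\right) - \frac{37}{29} = - \frac{38}{31} - \frac{37}{29} = - \frac{2249}{899} \approx -2.5017$)
$G{\left(P,y \right)} = \frac{69671}{899 \left(98 + y\right)}$ ($G{\left(P,y \right)} = \frac{80 - \frac{2249}{899}}{98 + y} = \frac{69671}{899 \left(98 + y\right)}$)
$\frac{G{\left(-194,22 \right)} - 34738}{7994 + 38166} = \frac{\frac{69671}{899 \left(98 + 22\right)} - 34738}{7994 + 38166} = \frac{\frac{69671}{899 \cdot 120} - 34738}{46160} = \left(\frac{69671}{899} \cdot \frac{1}{120} - 34738\right) \frac{1}{46160} = \left(\frac{69671}{107880} - 34738\right) \frac{1}{46160} = \left(- \frac{3747465769}{107880}\right) \frac{1}{46160} = - \frac{3747465769}{4979740800}$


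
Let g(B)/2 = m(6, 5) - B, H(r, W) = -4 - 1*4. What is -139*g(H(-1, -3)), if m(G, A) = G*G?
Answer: -12232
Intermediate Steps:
m(G, A) = G²
H(r, W) = -8 (H(r, W) = -4 - 4 = -8)
g(B) = 72 - 2*B (g(B) = 2*(6² - B) = 2*(36 - B) = 72 - 2*B)
-139*g(H(-1, -3)) = -139*(72 - 2*(-8)) = -139*(72 + 16) = -139*88 = -12232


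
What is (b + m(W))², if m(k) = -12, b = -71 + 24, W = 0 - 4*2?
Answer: 3481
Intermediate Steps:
W = -8 (W = 0 - 8 = -8)
b = -47
(b + m(W))² = (-47 - 12)² = (-59)² = 3481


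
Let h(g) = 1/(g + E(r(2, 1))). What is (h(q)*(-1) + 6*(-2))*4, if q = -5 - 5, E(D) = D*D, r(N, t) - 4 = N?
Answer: -626/13 ≈ -48.154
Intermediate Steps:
r(N, t) = 4 + N
E(D) = D**2
q = -10
h(g) = 1/(36 + g) (h(g) = 1/(g + (4 + 2)**2) = 1/(g + 6**2) = 1/(g + 36) = 1/(36 + g))
(h(q)*(-1) + 6*(-2))*4 = (-1/(36 - 10) + 6*(-2))*4 = (-1/26 - 12)*4 = -313/26*4 = -626/13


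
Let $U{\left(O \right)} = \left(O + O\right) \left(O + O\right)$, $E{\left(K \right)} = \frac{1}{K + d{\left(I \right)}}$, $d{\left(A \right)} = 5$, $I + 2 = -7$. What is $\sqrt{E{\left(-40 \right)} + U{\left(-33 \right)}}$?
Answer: $\frac{\sqrt{5336065}}{35} \approx 66.0$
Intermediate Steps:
$I = -9$ ($I = -2 - 7 = -9$)
$E{\left(K \right)} = \frac{1}{5 + K}$ ($E{\left(K \right)} = \frac{1}{K + 5} = \frac{1}{5 + K}$)
$U{\left(O \right)} = 4 O^{2}$ ($U{\left(O \right)} = 2 O 2 O = 4 O^{2}$)
$\sqrt{E{\left(-40 \right)} + U{\left(-33 \right)}} = \sqrt{\frac{1}{5 - 40} + 4 \left(-33\right)^{2}} = \sqrt{\frac{1}{-35} + 4 \cdot 1089} = \sqrt{- \frac{1}{35} + 4356} = \sqrt{\frac{152459}{35}} = \frac{\sqrt{5336065}}{35}$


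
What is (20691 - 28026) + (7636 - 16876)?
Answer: -16575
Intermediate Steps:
(20691 - 28026) + (7636 - 16876) = -7335 - 9240 = -16575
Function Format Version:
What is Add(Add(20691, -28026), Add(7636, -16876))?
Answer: -16575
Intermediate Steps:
Add(Add(20691, -28026), Add(7636, -16876)) = Add(-7335, -9240) = -16575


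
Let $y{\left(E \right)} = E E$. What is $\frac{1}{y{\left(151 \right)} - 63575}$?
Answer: $- \frac{1}{40774} \approx -2.4525 \cdot 10^{-5}$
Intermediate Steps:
$y{\left(E \right)} = E^{2}$
$\frac{1}{y{\left(151 \right)} - 63575} = \frac{1}{151^{2} - 63575} = \frac{1}{22801 - 63575} = \frac{1}{-40774} = - \frac{1}{40774}$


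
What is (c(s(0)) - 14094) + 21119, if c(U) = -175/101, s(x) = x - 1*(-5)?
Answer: 709350/101 ≈ 7023.3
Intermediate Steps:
s(x) = 5 + x (s(x) = x + 5 = 5 + x)
c(U) = -175/101 (c(U) = -175*1/101 = -175/101)
(c(s(0)) - 14094) + 21119 = (-175/101 - 14094) + 21119 = -1423669/101 + 21119 = 709350/101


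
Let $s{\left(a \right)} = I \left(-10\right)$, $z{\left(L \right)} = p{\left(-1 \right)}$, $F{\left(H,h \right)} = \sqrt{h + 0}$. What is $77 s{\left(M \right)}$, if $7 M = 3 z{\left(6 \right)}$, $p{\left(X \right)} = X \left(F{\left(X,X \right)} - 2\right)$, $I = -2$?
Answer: $1540$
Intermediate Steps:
$F{\left(H,h \right)} = \sqrt{h}$
$p{\left(X \right)} = X \left(-2 + \sqrt{X}\right)$ ($p{\left(X \right)} = X \left(\sqrt{X} - 2\right) = X \left(-2 + \sqrt{X}\right)$)
$z{\left(L \right)} = 2 - i$ ($z{\left(L \right)} = - (-2 + \sqrt{-1}) = - (-2 + i) = 2 - i$)
$M = \frac{6}{7} - \frac{3 i}{7}$ ($M = \frac{3 \left(2 - i\right)}{7} = \frac{6 - 3 i}{7} = \frac{6}{7} - \frac{3 i}{7} \approx 0.85714 - 0.42857 i$)
$s{\left(a \right)} = 20$ ($s{\left(a \right)} = \left(-2\right) \left(-10\right) = 20$)
$77 s{\left(M \right)} = 77 \cdot 20 = 1540$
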